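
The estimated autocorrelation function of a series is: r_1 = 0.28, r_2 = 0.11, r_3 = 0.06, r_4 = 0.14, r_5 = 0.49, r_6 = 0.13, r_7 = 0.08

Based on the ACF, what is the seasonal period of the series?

5

The largest autocorrelation is r_5 = 0.49; the remaining lags stay at or below 0.28. The elevated value at lag 1 (0.28), dropping to 0.11 at lag 2, reflects decaying short-term dependence rather than seasonality.
The dominant spike at lag 5 indicates a seasonal period of 5.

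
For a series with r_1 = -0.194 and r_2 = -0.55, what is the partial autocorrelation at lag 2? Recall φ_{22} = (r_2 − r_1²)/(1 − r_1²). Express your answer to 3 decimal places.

-0.611

φ_{22} = (r_2 − r_1²) / (1 − r_1²)
r_1² = (-0.194)² = 0.037636
Numerator = -0.55 − 0.0376 = -0.5876; denominator = 1 − 0.0376 = 0.9624
φ_{22} = -0.5876 / 0.9624 = -0.611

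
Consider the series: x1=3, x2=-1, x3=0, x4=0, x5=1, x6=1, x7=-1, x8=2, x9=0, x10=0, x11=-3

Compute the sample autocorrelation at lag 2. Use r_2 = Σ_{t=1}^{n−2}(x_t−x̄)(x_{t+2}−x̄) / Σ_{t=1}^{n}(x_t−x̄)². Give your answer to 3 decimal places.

Mean x̄ = (3 − 1 + 0 + 0 + 1 + 1 − 1 + 2 + 0 + 0 − 3)/11 = 0.1818
Numerator Σ_{t=1}^{9}(x_t−x̄)(x_{t+2}−x̄) = 0.3884
Denominator Σ(x_t−x̄)² = 25.6364
r_2 = 0.3884 / 25.6364 = 0.015

0.015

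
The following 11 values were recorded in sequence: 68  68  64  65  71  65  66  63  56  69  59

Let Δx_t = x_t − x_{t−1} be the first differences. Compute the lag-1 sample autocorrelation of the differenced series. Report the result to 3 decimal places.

-0.594

First differences Δx: 0, -4, 1, 6, -6, 1, -3, -7, 13, -10
Mean of differences = -0.9000
Numerator Σ(Δx_t−Δx̄)(Δx_{t+1}−Δx̄) = -242.9100
Denominator Σ(Δx_t−Δx̄)² = 408.9000
r_1(Δx) = -242.9100 / 408.9000 = -0.594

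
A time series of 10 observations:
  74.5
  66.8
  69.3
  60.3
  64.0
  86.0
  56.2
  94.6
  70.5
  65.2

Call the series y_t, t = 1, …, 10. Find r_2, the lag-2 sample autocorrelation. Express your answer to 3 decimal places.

Mean ȳ = (74.5 + 66.8 + 69.3 + 60.3 + 64.0 + 86.0 + 56.2 + 94.6 + 70.5 + 65.2)/10 = 70.7400
Numerator Σ_{t=1}^{8}(y_t−ȳ)(y_{t+2}−ȳ) = 219.5188
Denominator Σ(y_t−ȳ)² = 1230.4840
r_2 = 219.5188 / 1230.4840 = 0.178

0.178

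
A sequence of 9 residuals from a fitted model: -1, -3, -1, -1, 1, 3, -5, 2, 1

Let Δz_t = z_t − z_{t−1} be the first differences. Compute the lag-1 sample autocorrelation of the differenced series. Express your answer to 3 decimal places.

First differences Δz: -2, 2, 0, 2, 2, -8, 7, -1
Mean of differences = 0.2500
Numerator Σ(Δz_t−Δz̄)(Δz_{t+1}−Δz̄) = -80.3125
Denominator Σ(Δz_t−Δz̄)² = 129.5000
r_1(Δz) = -80.3125 / 129.5000 = -0.620

-0.620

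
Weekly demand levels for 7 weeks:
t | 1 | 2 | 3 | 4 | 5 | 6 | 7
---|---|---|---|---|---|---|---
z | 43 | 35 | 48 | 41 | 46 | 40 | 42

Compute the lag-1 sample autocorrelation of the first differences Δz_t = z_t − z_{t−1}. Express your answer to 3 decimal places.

-0.782

First differences Δz: -8, 13, -7, 5, -6, 2
Mean of differences = -0.1667
Numerator Σ(Δz_t−Δz̄)(Δz_{t+1}−Δz̄) = -271.1944
Denominator Σ(Δz_t−Δz̄)² = 346.8333
r_1(Δz) = -271.1944 / 346.8333 = -0.782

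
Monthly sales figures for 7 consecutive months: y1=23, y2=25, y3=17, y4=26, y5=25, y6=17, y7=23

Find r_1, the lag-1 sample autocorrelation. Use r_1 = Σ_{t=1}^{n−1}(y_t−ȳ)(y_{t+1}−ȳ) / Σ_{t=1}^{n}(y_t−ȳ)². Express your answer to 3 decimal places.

Mean ȳ = (23 + 25 + 17 + 26 + 25 + 17 + 23)/7 = 22.2857
Deviations from mean: 0.7143, 2.7143, -5.2857, 3.7143, 2.7143, -5.2857, 0.7143
Σ(y_t−ȳ)(y_{t+1}−ȳ) = (1.9388) + (-14.3469) + (-19.6327) + (10.0816) + (-14.3469) + (-3.7755) = -40.0816
Denominator Σ(y_t−ȳ)² = 85.4286
r_1 = -40.0816 / 85.4286 = -0.469

-0.469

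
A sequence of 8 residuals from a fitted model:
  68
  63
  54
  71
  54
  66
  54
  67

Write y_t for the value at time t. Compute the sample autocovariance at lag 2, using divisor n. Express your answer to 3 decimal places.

Mean ȳ = (68 + 63 + 54 + 71 + 54 + 66 + 54 + 67)/8 = 62.1250
Deviations: 5.8750, 0.8750, -8.1250, 8.8750, -8.1250, 3.8750, -8.1250, 4.8750
Σ_{t=1}^{6}(y_t−ȳ)(y_{t+2}−ȳ) = 145.3438
γ_2 = 145.3438 / 8 = 18.168

18.168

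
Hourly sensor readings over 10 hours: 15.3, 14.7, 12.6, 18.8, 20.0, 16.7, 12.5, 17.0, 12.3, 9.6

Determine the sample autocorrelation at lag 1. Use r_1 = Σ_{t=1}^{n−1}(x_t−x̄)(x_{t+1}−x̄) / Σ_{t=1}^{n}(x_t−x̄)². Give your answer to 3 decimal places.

0.202

Mean x̄ = (15.3 + 14.7 + 12.6 + 18.8 + 20.0 + 16.7 + 12.5 + 17.0 + 12.3 + 9.6)/10 = 14.9500
Numerator Σ_{t=1}^{9}(x_t−x̄)(x_{t+1}−x̄) = 19.1675
Denominator Σ(x_t−x̄)² = 94.9450
r_1 = 19.1675 / 94.9450 = 0.202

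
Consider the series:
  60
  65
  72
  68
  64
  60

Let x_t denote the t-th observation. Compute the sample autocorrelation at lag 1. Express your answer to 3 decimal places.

Mean x̄ = (60 + 65 + 72 + 68 + 64 + 60)/6 = 64.8333
Deviations from mean: -4.8333, 0.1667, 7.1667, 3.1667, -0.8333, -4.8333
Σ(x_t−x̄)(x_{t+1}−x̄) = (-0.8056) + (1.1944) + (22.6944) + (-2.6389) + (4.0278) = 24.4722
Denominator Σ(x_t−x̄)² = 108.8333
r_1 = 24.4722 / 108.8333 = 0.225

0.225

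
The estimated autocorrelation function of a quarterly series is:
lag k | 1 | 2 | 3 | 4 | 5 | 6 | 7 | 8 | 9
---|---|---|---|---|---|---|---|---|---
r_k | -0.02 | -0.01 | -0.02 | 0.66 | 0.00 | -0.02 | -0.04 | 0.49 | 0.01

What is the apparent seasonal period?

4

The largest autocorrelation is r_4 = 0.66, with a weaker echo at lag 8 (0.49); the remaining lags stay at or below 0.01.
The dominant spike at lag 4 indicates a seasonal period of 4.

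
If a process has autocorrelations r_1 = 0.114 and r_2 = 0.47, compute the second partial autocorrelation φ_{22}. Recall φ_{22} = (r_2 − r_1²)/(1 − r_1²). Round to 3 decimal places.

0.463

φ_{22} = (r_2 − r_1²) / (1 − r_1²)
r_1² = (0.114)² = 0.012996
Numerator = 0.47 − 0.0130 = 0.4570; denominator = 1 − 0.0130 = 0.9870
φ_{22} = 0.4570 / 0.9870 = 0.463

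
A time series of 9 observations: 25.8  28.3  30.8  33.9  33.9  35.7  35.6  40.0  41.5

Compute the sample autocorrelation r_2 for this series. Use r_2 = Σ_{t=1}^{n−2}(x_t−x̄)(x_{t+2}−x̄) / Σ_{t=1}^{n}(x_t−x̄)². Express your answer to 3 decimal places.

0.236

Mean x̄ = (25.8 + 28.3 + 30.8 + 33.9 + 33.9 + 35.7 + 35.6 + 40.0 + 41.5)/9 = 33.9444
Numerator Σ_{t=1}^{7}(x_t−x̄)(x_{t+2}−x̄) = 48.9883
Denominator Σ(x_t−x̄)² = 207.6622
r_2 = 48.9883 / 207.6622 = 0.236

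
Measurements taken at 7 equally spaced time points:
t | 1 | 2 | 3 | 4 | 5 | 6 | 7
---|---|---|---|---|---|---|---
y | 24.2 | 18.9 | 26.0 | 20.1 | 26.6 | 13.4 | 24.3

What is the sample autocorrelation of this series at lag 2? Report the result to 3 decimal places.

Mean ȳ = (24.2 + 18.9 + 26.0 + 20.1 + 26.6 + 13.4 + 24.3)/7 = 21.9286
Σ(y_t−ȳ)(y_{t+2}−ȳ) = (9.2480) + (5.5380) + (19.0194) + (15.5951) + (11.0780) = 60.4784
Denominator Σ(y_t−ȳ)² = 134.4343
r_2 = 60.4784 / 134.4343 = 0.450

0.450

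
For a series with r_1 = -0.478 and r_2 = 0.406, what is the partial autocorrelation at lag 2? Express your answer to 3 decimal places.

0.230

φ_{22} = (r_2 − r_1²) / (1 − r_1²)
r_1² = (-0.478)² = 0.228484
Numerator = 0.406 − 0.2285 = 0.1775; denominator = 1 − 0.2285 = 0.7715
φ_{22} = 0.1775 / 0.7715 = 0.230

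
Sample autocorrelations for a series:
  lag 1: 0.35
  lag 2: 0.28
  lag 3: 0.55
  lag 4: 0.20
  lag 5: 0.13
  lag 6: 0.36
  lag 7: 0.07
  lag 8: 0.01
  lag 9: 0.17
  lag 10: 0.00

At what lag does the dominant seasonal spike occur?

3

The largest autocorrelation is r_3 = 0.55, with a weaker echo at lag 6 (0.36); the remaining lags stay at or below 0.35. The elevated value at lag 1 (0.35), dropping to 0.28 at lag 2, reflects decaying short-term dependence rather than seasonality.
The dominant spike at lag 3 indicates a seasonal period of 3.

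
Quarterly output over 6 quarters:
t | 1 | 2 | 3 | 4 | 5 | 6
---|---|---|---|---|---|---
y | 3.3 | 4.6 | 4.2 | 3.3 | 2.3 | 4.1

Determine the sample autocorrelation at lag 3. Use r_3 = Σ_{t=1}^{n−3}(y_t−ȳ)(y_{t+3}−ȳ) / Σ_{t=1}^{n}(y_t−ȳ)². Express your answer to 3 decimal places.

Mean ȳ = (3.3 + 4.6 + 4.2 + 3.3 + 2.3 + 4.1)/6 = 3.6333
Numerator Σ_{t=1}^{3}(y_t−ȳ)(y_{t+3}−ȳ) = -0.9133
Denominator Σ(y_t−ȳ)² = 3.4733
r_3 = -0.9133 / 3.4733 = -0.263

-0.263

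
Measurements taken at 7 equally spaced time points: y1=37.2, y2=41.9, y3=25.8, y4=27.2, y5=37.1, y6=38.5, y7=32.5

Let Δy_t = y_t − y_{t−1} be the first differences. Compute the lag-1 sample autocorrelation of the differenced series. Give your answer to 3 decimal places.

First differences Δy: 4.7, -16.1, 1.4, 9.9, 1.4, -6.0
Mean of differences = -0.7833
Numerator Σ(Δy_t−Δȳ)(Δy_{t+1}−Δȳ) = -82.1669
Denominator Σ(Δy_t−Δȳ)² = 415.5483
r_1(Δy) = -82.1669 / 415.5483 = -0.198

-0.198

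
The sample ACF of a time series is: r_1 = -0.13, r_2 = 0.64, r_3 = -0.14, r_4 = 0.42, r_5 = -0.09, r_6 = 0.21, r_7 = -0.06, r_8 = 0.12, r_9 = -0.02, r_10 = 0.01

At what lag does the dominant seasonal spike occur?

The largest autocorrelation is r_2 = 0.64, with weaker echoes at lags 4 (0.42) and 6 (0.21); the remaining lags stay at or below 0.12.
The dominant spike at lag 2 indicates a seasonal period of 2.

2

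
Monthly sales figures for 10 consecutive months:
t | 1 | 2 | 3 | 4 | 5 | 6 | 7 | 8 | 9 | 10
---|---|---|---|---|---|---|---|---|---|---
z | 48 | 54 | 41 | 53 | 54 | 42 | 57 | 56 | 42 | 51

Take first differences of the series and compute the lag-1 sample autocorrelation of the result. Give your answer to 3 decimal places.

First differences Δz: 6, -13, 12, 1, -12, 15, -1, -14, 9
Mean of differences = 0.3333
Numerator Σ(Δz_t−Δz̄)(Δz_{t+1}−Δz̄) = -537.1111
Denominator Σ(Δz_t−Δz̄)² = 996.0000
r_1(Δz) = -537.1111 / 996.0000 = -0.539

-0.539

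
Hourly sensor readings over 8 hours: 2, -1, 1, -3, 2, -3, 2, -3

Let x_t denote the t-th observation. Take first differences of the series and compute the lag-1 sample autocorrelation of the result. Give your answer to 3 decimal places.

First differences Δx: -3, 2, -4, 5, -5, 5, -5
Mean of differences = -0.7143
Numerator Σ(Δx_t−Δx̄)(Δx_{t+1}−Δx̄) = -107.3673
Denominator Σ(Δx_t−Δx̄)² = 125.4286
r_1(Δx) = -107.3673 / 125.4286 = -0.856

-0.856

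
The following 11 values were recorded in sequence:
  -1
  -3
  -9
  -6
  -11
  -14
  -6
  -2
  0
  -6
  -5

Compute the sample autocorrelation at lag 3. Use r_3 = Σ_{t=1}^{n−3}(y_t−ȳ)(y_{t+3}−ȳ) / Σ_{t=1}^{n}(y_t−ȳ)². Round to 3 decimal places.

-0.287

Mean ȳ = (-1 − 3 − 9 − 6 − 11 − 14 − 6 − 2 + 0 − 6 − 5)/11 = -5.7273
Numerator Σ_{t=1}^{8}(y_t−ȳ)(y_{t+3}−ȳ) = -52.7686
Denominator Σ(y_t−ȳ)² = 184.1818
r_3 = -52.7686 / 184.1818 = -0.287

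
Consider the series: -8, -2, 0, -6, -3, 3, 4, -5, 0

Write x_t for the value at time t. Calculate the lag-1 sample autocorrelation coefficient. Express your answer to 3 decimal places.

Mean x̄ = (-8 − 2 + 0 − 6 − 3 + 3 + 4 − 5 + 0)/9 = -1.8889
Numerator Σ_{t=1}^{8}(x_t−x̄)(x_{t+1}−x̄) = -3.5679
Denominator Σ(x_t−x̄)² = 130.8889
r_1 = -3.5679 / 130.8889 = -0.027

-0.027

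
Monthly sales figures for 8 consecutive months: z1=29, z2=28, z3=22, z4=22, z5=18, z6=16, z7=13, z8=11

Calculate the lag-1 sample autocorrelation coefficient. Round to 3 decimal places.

Mean z̄ = (29 + 28 + 22 + 22 + 18 + 16 + 13 + 11)/8 = 19.8750
Deviations from mean: 9.1250, 8.1250, 2.1250, 2.1250, -1.8750, -3.8750, -6.8750, -8.8750
Numerator Σ_{t=1}^{7}(z_t−z̄)(z_{t+1}−z̄) = 186.8594
Denominator Σ(z_t−z̄)² = 302.8750
r_1 = 186.8594 / 302.8750 = 0.617

0.617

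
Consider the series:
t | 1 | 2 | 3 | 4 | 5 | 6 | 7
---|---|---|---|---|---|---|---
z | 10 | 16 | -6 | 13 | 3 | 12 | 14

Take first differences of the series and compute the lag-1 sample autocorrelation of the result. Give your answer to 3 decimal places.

First differences Δz: 6, -22, 19, -10, 9, 2
Mean of differences = 0.6667
Numerator Σ(Δz_t−Δz̄)(Δz_{t+1}−Δz̄) = -809.7778
Denominator Σ(Δz_t−Δz̄)² = 1063.3333
r_1(Δz) = -809.7778 / 1063.3333 = -0.762

-0.762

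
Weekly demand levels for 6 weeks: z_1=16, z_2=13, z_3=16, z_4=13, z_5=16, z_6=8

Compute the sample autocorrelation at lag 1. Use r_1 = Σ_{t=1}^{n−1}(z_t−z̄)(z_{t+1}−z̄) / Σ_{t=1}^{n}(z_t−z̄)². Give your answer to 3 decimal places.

Mean z̄ = (16 + 13 + 16 + 13 + 16 + 8)/6 = 13.6667
Deviations from mean: 2.3333, -0.6667, 2.3333, -0.6667, 2.3333, -5.6667
Σ(z_t−z̄)(z_{t+1}−z̄) = (-1.5556) + (-1.5556) + (-1.5556) + (-1.5556) + (-13.2222) = -19.4444
Denominator Σ(z_t−z̄)² = 49.3333
r_1 = -19.4444 / 49.3333 = -0.394

-0.394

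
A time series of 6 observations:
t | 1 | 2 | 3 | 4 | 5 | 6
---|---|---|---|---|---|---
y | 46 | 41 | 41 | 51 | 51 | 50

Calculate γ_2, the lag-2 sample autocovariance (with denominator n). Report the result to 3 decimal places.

-5.148

Mean ȳ = (46 + 41 + 41 + 51 + 51 + 50)/6 = 46.6667
Deviations: -0.6667, -5.6667, -5.6667, 4.3333, 4.3333, 3.3333
Σ_{t=1}^{4}(y_t−ȳ)(y_{t+2}−ȳ) = -30.8889
γ_2 = -30.8889 / 6 = -5.148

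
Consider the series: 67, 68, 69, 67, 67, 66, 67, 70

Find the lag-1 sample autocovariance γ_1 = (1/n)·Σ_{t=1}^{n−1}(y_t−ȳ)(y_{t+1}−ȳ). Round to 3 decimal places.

0.045

Mean ȳ = (67 + 68 + 69 + 67 + 67 + 66 + 67 + 70)/8 = 67.6250
Deviations: -0.6250, 0.3750, 1.3750, -0.6250, -0.6250, -1.6250, -0.6250, 2.3750
Σ_{t=1}^{7}(y_t−ȳ)(y_{t+1}−ȳ) = 0.3594
γ_1 = 0.3594 / 8 = 0.045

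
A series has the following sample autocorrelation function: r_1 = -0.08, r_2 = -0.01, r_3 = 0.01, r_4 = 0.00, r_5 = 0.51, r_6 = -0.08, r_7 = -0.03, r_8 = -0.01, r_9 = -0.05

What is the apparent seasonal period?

The largest autocorrelation is r_5 = 0.51; the remaining lags stay at or below 0.01.
The dominant spike at lag 5 indicates a seasonal period of 5.

5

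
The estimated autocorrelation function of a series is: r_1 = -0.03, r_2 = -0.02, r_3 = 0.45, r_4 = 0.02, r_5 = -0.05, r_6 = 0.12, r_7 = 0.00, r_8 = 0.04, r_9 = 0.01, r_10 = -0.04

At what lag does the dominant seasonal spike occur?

3

The largest autocorrelation is r_3 = 0.45; the remaining lags stay at or below 0.12.
The dominant spike at lag 3 indicates a seasonal period of 3.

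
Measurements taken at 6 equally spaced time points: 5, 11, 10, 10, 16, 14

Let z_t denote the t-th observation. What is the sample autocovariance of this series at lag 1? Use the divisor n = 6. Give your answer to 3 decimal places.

1.833

Mean z̄ = (5 + 11 + 10 + 10 + 16 + 14)/6 = 11.0000
Σ_{t=1}^{5}(z_t−z̄)(z_{t+1}−z̄) = 11.0000
γ_1 = 11.0000 / 6 = 1.833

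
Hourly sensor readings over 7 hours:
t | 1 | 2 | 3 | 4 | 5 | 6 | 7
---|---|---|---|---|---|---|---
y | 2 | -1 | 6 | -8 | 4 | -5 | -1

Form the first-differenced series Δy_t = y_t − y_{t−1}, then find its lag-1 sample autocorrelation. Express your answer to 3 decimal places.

First differences Δy: -3, 7, -14, 12, -9, 4
Mean of differences = -0.5000
Numerator Σ(Δy_t−Δȳ)(Δy_{t+1}−Δȳ) = -433.2500
Denominator Σ(Δy_t−Δȳ)² = 493.5000
r_1(Δy) = -433.2500 / 493.5000 = -0.878

-0.878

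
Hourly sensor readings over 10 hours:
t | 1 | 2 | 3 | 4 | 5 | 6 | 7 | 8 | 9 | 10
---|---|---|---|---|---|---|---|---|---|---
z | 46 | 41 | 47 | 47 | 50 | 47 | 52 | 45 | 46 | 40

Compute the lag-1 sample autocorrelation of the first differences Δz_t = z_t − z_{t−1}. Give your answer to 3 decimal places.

First differences Δz: -5, 6, 0, 3, -3, 5, -7, 1, -6
Mean of differences = -0.6667
Numerator Σ(Δz_t−Δz̄)(Δz_{t+1}−Δz̄) = -99.1111
Denominator Σ(Δz_t−Δz̄)² = 186.0000
r_1(Δz) = -99.1111 / 186.0000 = -0.533

-0.533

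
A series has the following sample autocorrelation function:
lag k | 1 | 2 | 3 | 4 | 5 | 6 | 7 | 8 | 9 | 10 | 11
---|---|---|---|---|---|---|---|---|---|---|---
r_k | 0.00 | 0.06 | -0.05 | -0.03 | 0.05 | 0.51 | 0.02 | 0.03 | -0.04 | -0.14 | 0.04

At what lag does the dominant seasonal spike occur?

6

The largest autocorrelation is r_6 = 0.51; the remaining lags stay at or below 0.06.
The dominant spike at lag 6 indicates a seasonal period of 6.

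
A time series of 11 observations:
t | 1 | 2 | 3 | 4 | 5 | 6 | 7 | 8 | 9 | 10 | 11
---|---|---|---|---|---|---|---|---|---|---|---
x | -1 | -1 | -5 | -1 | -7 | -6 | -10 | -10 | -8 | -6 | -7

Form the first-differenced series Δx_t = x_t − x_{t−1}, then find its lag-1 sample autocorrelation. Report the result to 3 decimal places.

First differences Δx: 0, -4, 4, -6, 1, -4, 0, 2, 2, -1
Mean of differences = -0.6000
Numerator Σ(Δx_t−Δx̄)(Δx_{t+1}−Δx̄) = -51.3600
Denominator Σ(Δx_t−Δx̄)² = 90.4000
r_1(Δx) = -51.3600 / 90.4000 = -0.568

-0.568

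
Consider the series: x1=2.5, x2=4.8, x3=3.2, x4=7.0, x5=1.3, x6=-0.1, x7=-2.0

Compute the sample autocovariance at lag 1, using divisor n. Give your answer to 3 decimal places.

Mean x̄ = (2.5 + 4.8 + 3.2 + 7.0 + 1.3 − 0.1 − 2.0)/7 = 2.3857
Σ_{t=1}^{6}(x_t−x̄)(x_{t+1}−x̄) = 14.5898
γ_1 = 14.5898 / 7 = 2.084

2.084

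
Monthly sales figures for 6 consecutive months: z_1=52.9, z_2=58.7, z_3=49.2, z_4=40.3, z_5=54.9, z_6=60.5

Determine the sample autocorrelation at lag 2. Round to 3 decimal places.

Mean z̄ = (52.9 + 58.7 + 49.2 + 40.3 + 54.9 + 60.5)/6 = 52.7500
Deviations from mean: 0.1500, 5.9500, -3.5500, -12.4500, 2.1500, 7.7500
Σ(z_t−z̄)(z_{t+2}−z̄) = (-0.5325) + (-74.0775) + (-7.6325) + (-96.4875) = -178.7300
Denominator Σ(z_t−z̄)² = 267.7150
r_2 = -178.7300 / 267.7150 = -0.668

-0.668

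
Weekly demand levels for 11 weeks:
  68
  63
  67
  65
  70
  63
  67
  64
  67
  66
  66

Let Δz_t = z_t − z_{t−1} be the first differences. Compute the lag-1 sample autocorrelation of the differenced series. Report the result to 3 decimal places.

-0.810

First differences Δz: -5, 4, -2, 5, -7, 4, -3, 3, -1, 0
Mean of differences = -0.2000
Numerator Σ(Δz_t−Δz̄)(Δz_{t+1}−Δz̄) = -124.4400
Denominator Σ(Δz_t−Δz̄)² = 153.6000
r_1(Δz) = -124.4400 / 153.6000 = -0.810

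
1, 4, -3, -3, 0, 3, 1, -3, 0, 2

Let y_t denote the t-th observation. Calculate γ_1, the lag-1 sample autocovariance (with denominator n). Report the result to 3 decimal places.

0.116

Mean ȳ = (1 + 4 − 3 − 3 + 0 + 3 + 1 − 3 + 0 + 2)/10 = 0.2000
Σ_{t=1}^{9}(y_t−ȳ)(y_{t+1}−ȳ) = 1.1600
γ_1 = 1.1600 / 10 = 0.116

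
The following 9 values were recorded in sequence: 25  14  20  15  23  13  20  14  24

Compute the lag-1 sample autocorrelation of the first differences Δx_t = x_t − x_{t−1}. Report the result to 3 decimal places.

-0.731

First differences Δx: -11, 6, -5, 8, -10, 7, -6, 10
Mean of differences = -0.1250
Numerator Σ(Δx_t−Δx̄)(Δx_{t+1}−Δx̄) = -388.0156
Denominator Σ(Δx_t−Δx̄)² = 530.8750
r_1(Δx) = -388.0156 / 530.8750 = -0.731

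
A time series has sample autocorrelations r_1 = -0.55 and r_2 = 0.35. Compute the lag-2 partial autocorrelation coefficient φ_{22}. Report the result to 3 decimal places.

φ_{22} = (r_2 − r_1²) / (1 − r_1²)
r_1² = (-0.55)² = 0.3025
Numerator = 0.35 − 0.3025 = 0.0475; denominator = 1 − 0.3025 = 0.6975
φ_{22} = 0.0475 / 0.6975 = 0.068

0.068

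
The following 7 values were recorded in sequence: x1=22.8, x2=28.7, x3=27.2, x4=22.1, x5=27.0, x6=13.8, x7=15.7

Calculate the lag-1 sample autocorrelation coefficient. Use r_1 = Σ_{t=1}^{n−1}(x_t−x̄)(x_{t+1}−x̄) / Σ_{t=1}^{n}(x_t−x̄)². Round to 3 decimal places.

0.234

Mean x̄ = (22.8 + 28.7 + 27.2 + 22.1 + 27.0 + 13.8 + 15.7)/7 = 22.4714
Deviations from mean: 0.3286, 6.2286, 4.7286, -0.3714, 4.5286, -8.6714, -6.7714
Σ(x_t−x̄)(x_{t+1}−x̄) = (2.0465) + (29.4522) + (-1.7563) + (-1.6820) + (-39.2692) + (58.7180) = 47.5092
Denominator Σ(x_t−x̄)² = 202.9543
r_1 = 47.5092 / 202.9543 = 0.234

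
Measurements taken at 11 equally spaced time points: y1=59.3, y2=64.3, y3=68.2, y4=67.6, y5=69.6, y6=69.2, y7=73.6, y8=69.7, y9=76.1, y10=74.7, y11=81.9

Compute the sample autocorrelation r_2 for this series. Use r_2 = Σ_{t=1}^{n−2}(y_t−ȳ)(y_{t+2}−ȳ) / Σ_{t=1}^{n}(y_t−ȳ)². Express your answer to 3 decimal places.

Mean ȳ = (59.3 + 64.3 + 68.2 + 67.6 + 69.6 + 69.2 + 73.6 + 69.7 + 76.1 + 74.7 + 81.9)/11 = 70.3818
Numerator Σ_{t=1}^{9}(y_t−ȳ)(y_{t+2}−ȳ) = 125.7012
Denominator Σ(y_t−ȳ)² = 369.1364
r_2 = 125.7012 / 369.1364 = 0.341

0.341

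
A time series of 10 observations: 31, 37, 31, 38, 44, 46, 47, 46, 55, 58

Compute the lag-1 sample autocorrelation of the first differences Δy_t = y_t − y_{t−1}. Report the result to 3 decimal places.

-0.395

First differences Δy: 6, -6, 7, 6, 2, 1, -1, 9, 3
Mean of differences = 3.0000
Numerator Σ(Δy_t−Δȳ)(Δy_{t+1}−Δȳ) = -68.0000
Denominator Σ(Δy_t−Δȳ)² = 172.0000
r_1(Δy) = -68.0000 / 172.0000 = -0.395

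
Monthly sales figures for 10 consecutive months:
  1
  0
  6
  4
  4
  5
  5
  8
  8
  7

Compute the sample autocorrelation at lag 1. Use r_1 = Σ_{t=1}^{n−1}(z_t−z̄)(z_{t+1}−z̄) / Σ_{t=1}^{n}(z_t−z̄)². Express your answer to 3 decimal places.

0.457

Mean z̄ = (1 + 0 + 6 + 4 + 4 + 5 + 5 + 8 + 8 + 7)/10 = 4.8000
Numerator Σ_{t=1}^{9}(z_t−z̄)(z_{t+1}−z̄) = 29.9600
Denominator Σ(z_t−z̄)² = 65.6000
r_1 = 29.9600 / 65.6000 = 0.457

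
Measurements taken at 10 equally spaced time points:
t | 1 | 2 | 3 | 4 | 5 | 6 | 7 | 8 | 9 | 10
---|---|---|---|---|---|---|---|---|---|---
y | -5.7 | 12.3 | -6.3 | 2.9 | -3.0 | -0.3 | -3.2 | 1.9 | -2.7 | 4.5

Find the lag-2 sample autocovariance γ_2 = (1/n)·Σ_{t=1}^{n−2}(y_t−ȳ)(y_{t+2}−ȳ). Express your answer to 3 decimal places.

Mean ȳ = (-5.7 + 12.3 − 6.3 + 2.9 − 3.0 − 0.3 − 3.2 + 1.9 − 2.7 + 4.5)/10 = 0.0400
Σ_{t=1}^{8}(y_t−ȳ)(y_{t+2}−ȳ) = 116.1468
γ_2 = 116.1468 / 10 = 11.615

11.615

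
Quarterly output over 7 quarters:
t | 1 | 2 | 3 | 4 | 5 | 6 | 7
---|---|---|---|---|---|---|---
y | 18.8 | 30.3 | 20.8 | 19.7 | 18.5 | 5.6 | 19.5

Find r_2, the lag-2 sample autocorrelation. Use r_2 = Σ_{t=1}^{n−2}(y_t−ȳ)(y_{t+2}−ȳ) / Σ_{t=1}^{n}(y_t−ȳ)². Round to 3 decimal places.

-0.010

Mean ȳ = (18.8 + 30.3 + 20.8 + 19.7 + 18.5 + 5.6 + 19.5)/7 = 19.0286
Deviations from mean: -0.2286, 11.2714, 1.7714, 0.6714, -0.5286, -13.4286, 0.4714
Σ(y_t−ȳ)(y_{t+2}−ȳ) = (-0.4049) + (7.5680) + (-0.9363) + (-9.0163) + (-0.2492) = -3.0388
Denominator Σ(y_t−ȳ)² = 311.5143
r_2 = -3.0388 / 311.5143 = -0.010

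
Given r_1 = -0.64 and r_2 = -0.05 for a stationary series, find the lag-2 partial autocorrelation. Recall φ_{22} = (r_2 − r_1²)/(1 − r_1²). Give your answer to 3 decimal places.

φ_{22} = (r_2 − r_1²) / (1 − r_1²)
r_1² = (-0.64)² = 0.4096
Numerator = -0.05 − 0.4096 = -0.4596; denominator = 1 − 0.4096 = 0.5904
φ_{22} = -0.4596 / 0.5904 = -0.778

-0.778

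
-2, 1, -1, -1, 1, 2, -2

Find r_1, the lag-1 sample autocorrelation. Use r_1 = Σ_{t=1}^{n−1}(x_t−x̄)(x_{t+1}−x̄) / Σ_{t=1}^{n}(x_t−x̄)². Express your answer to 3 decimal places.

-0.292

Mean x̄ = (-2 + 1 − 1 − 1 + 1 + 2 − 2)/7 = -0.2857
Deviations from mean: -1.7143, 1.2857, -0.7143, -0.7143, 1.2857, 2.2857, -1.7143
Numerator Σ_{t=1}^{6}(x_t−x̄)(x_{t+1}−x̄) = -4.5102
Denominator Σ(x_t−x̄)² = 15.4286
r_1 = -4.5102 / 15.4286 = -0.292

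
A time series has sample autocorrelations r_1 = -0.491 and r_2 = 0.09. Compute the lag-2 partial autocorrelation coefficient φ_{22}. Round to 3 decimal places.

φ_{22} = (r_2 − r_1²) / (1 − r_1²)
r_1² = (-0.491)² = 0.241081
Numerator = 0.09 − 0.2411 = -0.1511; denominator = 1 − 0.2411 = 0.7589
φ_{22} = -0.1511 / 0.7589 = -0.199

-0.199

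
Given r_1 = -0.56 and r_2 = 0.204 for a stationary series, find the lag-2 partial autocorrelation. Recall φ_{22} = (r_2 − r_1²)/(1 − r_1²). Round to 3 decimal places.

φ_{22} = (r_2 − r_1²) / (1 − r_1²)
r_1² = (-0.56)² = 0.3136
Numerator = 0.204 − 0.3136 = -0.1096; denominator = 1 − 0.3136 = 0.6864
φ_{22} = -0.1096 / 0.6864 = -0.160

-0.160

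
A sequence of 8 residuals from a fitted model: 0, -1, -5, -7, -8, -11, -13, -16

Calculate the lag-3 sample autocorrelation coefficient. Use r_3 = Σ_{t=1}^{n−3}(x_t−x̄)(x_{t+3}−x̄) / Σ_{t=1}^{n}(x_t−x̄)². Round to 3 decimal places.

-0.031

Mean x̄ = (0 − 1 − 5 − 7 − 8 − 11 − 13 − 16)/8 = -7.6250
Deviations from mean: 7.6250, 6.6250, 2.6250, 0.6250, -0.3750, -3.3750, -5.3750, -8.3750
Σ(x_t−x̄)(x_{t+3}−x̄) = (4.7656) + (-2.4844) + (-8.8594) + (-3.3594) + (3.1406) = -6.7969
Denominator Σ(x_t−x̄)² = 219.8750
r_3 = -6.7969 / 219.8750 = -0.031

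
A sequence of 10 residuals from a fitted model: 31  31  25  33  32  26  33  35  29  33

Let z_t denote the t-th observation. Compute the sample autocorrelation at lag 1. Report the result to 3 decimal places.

Mean z̄ = (31 + 31 + 25 + 33 + 32 + 26 + 33 + 35 + 29 + 33)/10 = 30.8000
Numerator Σ_{t=1}^{9}(z_t−z̄)(z_{t+1}−z̄) = -29.8400
Denominator Σ(z_t−z̄)² = 93.6000
r_1 = -29.8400 / 93.6000 = -0.319

-0.319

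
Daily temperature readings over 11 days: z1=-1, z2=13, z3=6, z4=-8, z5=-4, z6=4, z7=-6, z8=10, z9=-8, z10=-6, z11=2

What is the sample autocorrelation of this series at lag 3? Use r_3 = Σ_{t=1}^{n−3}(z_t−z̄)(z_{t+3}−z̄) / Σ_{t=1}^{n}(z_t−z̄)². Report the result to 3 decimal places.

0.023

Mean z̄ = (-1 + 13 + 6 − 8 − 4 + 4 − 6 + 10 − 8 − 6 + 2)/11 = 0.1818
Numerator Σ_{t=1}^{8}(z_t−z̄)(z_{t+3}−z̄) = 12.6281
Denominator Σ(z_t−z̄)² = 541.6364
r_3 = 12.6281 / 541.6364 = 0.023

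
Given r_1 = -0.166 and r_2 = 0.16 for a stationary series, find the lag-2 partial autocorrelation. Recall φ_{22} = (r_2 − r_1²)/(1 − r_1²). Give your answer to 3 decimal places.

φ_{22} = (r_2 − r_1²) / (1 − r_1²)
r_1² = (-0.166)² = 0.027556
Numerator = 0.16 − 0.0276 = 0.1324; denominator = 1 − 0.0276 = 0.9724
φ_{22} = 0.1324 / 0.9724 = 0.136

0.136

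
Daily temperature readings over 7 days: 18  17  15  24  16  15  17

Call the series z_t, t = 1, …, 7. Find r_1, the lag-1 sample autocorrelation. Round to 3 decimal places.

-0.347

Mean z̄ = (18 + 17 + 15 + 24 + 16 + 15 + 17)/7 = 17.4286
Deviations from mean: 0.5714, -0.4286, -2.4286, 6.5714, -1.4286, -2.4286, -0.4286
Numerator Σ_{t=1}^{6}(z_t−z̄)(z_{t+1}−z̄) = -20.0408
Denominator Σ(z_t−z̄)² = 57.7143
r_1 = -20.0408 / 57.7143 = -0.347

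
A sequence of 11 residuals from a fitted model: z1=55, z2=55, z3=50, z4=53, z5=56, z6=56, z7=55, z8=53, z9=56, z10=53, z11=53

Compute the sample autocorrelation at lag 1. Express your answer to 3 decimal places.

Mean z̄ = (55 + 55 + 50 + 53 + 56 + 56 + 55 + 53 + 56 + 53 + 53)/11 = 54.0909
Numerator Σ_{t=1}^{10}(z_t−z̄)(z_{t+1}−z̄) = 0.9008
Denominator Σ(z_t−z̄)² = 34.9091
r_1 = 0.9008 / 34.9091 = 0.026

0.026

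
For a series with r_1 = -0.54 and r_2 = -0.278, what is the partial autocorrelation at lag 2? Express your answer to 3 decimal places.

-0.804

φ_{22} = (r_2 − r_1²) / (1 − r_1²)
r_1² = (-0.54)² = 0.2916
Numerator = -0.278 − 0.2916 = -0.5696; denominator = 1 − 0.2916 = 0.7084
φ_{22} = -0.5696 / 0.7084 = -0.804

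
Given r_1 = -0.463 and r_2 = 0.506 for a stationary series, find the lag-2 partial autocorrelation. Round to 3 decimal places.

0.371

φ_{22} = (r_2 − r_1²) / (1 − r_1²)
r_1² = (-0.463)² = 0.214369
Numerator = 0.506 − 0.2144 = 0.2916; denominator = 1 − 0.2144 = 0.7856
φ_{22} = 0.2916 / 0.7856 = 0.371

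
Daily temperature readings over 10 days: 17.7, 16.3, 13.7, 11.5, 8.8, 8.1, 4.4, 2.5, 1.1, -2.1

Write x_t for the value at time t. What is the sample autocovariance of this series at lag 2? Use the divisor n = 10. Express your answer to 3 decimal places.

Mean x̄ = (17.7 + 16.3 + 13.7 + 11.5 + 8.8 + 8.1 + 4.4 + 2.5 + 1.1 − 2.1)/10 = 8.2000
Σ_{t=1}^{8}(x_t−x̄)(x_{t+2}−x̄) = 165.9300
γ_2 = 165.9300 / 10 = 16.593

16.593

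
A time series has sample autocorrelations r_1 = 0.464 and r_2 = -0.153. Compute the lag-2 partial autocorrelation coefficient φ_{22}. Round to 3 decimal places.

φ_{22} = (r_2 − r_1²) / (1 − r_1²)
r_1² = (0.464)² = 0.215296
Numerator = -0.153 − 0.2153 = -0.3683; denominator = 1 − 0.2153 = 0.7847
φ_{22} = -0.3683 / 0.7847 = -0.469

-0.469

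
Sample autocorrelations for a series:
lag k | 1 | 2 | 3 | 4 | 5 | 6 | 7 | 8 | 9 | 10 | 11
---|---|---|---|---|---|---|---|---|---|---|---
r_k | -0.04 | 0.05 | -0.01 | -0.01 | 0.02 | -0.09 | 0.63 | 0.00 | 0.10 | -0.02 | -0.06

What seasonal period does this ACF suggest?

7

The largest autocorrelation is r_7 = 0.63; the remaining lags stay at or below 0.10.
The dominant spike at lag 7 indicates a seasonal period of 7.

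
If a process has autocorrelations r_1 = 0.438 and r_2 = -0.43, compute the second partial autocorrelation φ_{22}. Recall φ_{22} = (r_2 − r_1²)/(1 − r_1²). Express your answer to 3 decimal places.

-0.769

φ_{22} = (r_2 − r_1²) / (1 − r_1²)
r_1² = (0.438)² = 0.191844
Numerator = -0.43 − 0.1918 = -0.6218; denominator = 1 − 0.1918 = 0.8082
φ_{22} = -0.6218 / 0.8082 = -0.769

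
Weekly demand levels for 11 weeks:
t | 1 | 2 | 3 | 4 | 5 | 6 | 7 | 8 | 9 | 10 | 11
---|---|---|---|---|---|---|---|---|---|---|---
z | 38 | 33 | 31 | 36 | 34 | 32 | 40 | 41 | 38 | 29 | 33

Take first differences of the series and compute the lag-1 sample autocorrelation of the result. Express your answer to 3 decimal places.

-0.123

First differences Δz: -5, -2, 5, -2, -2, 8, 1, -3, -9, 4
Mean of differences = -0.5000
Numerator Σ(Δz_t−Δz̄)(Δz_{t+1}−Δz̄) = -28.2500
Denominator Σ(Δz_t−Δz̄)² = 230.5000
r_1(Δz) = -28.2500 / 230.5000 = -0.123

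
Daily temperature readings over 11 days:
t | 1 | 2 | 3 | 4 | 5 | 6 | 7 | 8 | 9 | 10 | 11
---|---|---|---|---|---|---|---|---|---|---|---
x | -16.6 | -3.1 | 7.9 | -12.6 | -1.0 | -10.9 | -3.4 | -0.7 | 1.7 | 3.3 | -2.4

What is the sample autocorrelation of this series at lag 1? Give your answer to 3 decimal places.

Mean x̄ = (-16.6 − 3.1 + 7.9 − 12.6 − 1.0 − 10.9 − 3.4 − 0.7 + 1.7 + 3.3 − 2.4)/11 = -3.4364
Numerator Σ_{t=1}^{10}(x_t−x̄)(x_{t+1}−x̄) = -89.5422
Denominator Σ(x_t−x̄)² = 527.8455
r_1 = -89.5422 / 527.8455 = -0.170

-0.170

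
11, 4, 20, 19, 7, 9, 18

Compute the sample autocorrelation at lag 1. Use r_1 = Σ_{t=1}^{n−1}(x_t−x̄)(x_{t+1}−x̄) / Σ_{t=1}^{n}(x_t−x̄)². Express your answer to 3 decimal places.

-0.154

Mean x̄ = (11 + 4 + 20 + 19 + 7 + 9 + 18)/7 = 12.5714
Deviations from mean: -1.5714, -8.5714, 7.4286, 6.4286, -5.5714, -3.5714, 5.4286
Numerator Σ_{t=1}^{6}(x_t−x̄)(x_{t+1}−x̄) = -37.7551
Denominator Σ(x_t−x̄)² = 245.7143
r_1 = -37.7551 / 245.7143 = -0.154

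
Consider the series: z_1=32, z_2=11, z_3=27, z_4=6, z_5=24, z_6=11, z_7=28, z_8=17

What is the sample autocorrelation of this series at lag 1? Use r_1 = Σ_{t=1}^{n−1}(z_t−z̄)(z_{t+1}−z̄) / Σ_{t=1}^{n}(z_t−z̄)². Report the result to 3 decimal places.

Mean z̄ = (32 + 11 + 27 + 6 + 24 + 11 + 28 + 17)/8 = 19.5000
Deviations from mean: 12.5000, -8.5000, 7.5000, -13.5000, 4.5000, -8.5000, 8.5000, -2.5000
Numerator Σ_{t=1}^{7}(z_t−z̄)(z_{t+1}−z̄) = -463.7500
Denominator Σ(z_t−z̄)² = 638.0000
r_1 = -463.7500 / 638.0000 = -0.727

-0.727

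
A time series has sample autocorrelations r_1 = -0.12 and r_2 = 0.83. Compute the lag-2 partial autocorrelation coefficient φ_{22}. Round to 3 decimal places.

φ_{22} = (r_2 − r_1²) / (1 − r_1²)
r_1² = (-0.12)² = 0.0144
Numerator = 0.83 − 0.0144 = 0.8156; denominator = 1 − 0.0144 = 0.9856
φ_{22} = 0.8156 / 0.9856 = 0.828

0.828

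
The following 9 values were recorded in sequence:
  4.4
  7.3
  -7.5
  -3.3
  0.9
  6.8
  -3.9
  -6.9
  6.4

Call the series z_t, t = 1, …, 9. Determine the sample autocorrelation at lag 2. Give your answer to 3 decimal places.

-0.550

Mean z̄ = (4.4 + 7.3 − 7.5 − 3.3 + 0.9 + 6.8 − 3.9 − 6.9 + 6.4)/9 = 0.4667
Numerator Σ_{t=1}^{7}(z_t−z̄)(z_{t+2}−z̄) = -158.8389
Denominator Σ(z_t−z̄)² = 288.6600
r_2 = -158.8389 / 288.6600 = -0.550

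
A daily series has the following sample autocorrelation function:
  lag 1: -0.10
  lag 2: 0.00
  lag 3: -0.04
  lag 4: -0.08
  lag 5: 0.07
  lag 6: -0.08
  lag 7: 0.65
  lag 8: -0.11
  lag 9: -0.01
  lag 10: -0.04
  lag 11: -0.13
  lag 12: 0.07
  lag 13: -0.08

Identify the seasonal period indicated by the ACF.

The largest autocorrelation is r_7 = 0.65; the remaining lags stay at or below 0.07.
The dominant spike at lag 7 indicates a seasonal period of 7.

7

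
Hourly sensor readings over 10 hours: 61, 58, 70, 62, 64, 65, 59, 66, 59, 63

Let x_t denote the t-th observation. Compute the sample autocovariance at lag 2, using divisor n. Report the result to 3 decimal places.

1.622

Mean x̄ = (61 + 58 + 70 + 62 + 64 + 65 + 59 + 66 + 59 + 63)/10 = 62.7000
Σ_{t=1}^{8}(x_t−x̄)(x_{t+2}−x̄) = 16.2200
γ_2 = 16.2200 / 10 = 1.622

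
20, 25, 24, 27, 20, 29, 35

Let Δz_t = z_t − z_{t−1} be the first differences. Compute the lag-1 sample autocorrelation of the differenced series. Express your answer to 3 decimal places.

-0.332

First differences Δz: 5, -1, 3, -7, 9, 6
Mean of differences = 2.5000
Numerator Σ(Δz_t−Δz̄)(Δz_{t+1}−Δz̄) = -54.2500
Denominator Σ(Δz_t−Δz̄)² = 163.5000
r_1(Δz) = -54.2500 / 163.5000 = -0.332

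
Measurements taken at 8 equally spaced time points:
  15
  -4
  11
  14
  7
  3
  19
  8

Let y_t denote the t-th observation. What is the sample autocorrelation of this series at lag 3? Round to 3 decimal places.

0.255

Mean ȳ = (15 − 4 + 11 + 14 + 7 + 3 + 19 + 8)/8 = 9.1250
Deviations from mean: 5.8750, -13.1250, 1.8750, 4.8750, -2.1250, -6.1250, 9.8750, -1.1250
Numerator Σ_{t=1}^{5}(y_t−ȳ)(y_{t+3}−ȳ) = 95.5781
Denominator Σ(y_t−ȳ)² = 374.8750
r_3 = 95.5781 / 374.8750 = 0.255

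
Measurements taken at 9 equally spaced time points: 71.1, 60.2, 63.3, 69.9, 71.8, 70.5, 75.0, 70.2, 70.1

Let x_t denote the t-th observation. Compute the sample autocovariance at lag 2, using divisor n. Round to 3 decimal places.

-1.111

Mean x̄ = (71.1 + 60.2 + 63.3 + 69.9 + 71.8 + 70.5 + 75.0 + 70.2 + 70.1)/9 = 69.1222
Σ_{t=1}^{7}(x_t−x̄)(x_{t+2}−x̄) = -10.0021
γ_2 = -10.0021 / 9 = -1.111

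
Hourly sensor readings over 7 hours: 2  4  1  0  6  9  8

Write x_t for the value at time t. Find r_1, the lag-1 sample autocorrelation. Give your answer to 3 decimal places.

Mean x̄ = (2 + 4 + 1 + 0 + 6 + 9 + 8)/7 = 4.2857
Deviations from mean: -2.2857, -0.2857, -3.2857, -4.2857, 1.7143, 4.7143, 3.7143
Numerator Σ_{t=1}^{6}(x_t−x̄)(x_{t+1}−x̄) = 33.9184
Denominator Σ(x_t−x̄)² = 73.4286
r_1 = 33.9184 / 73.4286 = 0.462

0.462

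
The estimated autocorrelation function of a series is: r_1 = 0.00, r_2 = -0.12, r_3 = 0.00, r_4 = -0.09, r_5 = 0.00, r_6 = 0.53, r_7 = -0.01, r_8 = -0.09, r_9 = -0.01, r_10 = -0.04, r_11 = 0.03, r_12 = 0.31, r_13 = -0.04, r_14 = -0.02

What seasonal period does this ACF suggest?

The largest autocorrelation is r_6 = 0.53, with a weaker echo at lag 12 (0.31); the remaining lags stay at or below 0.03.
The dominant spike at lag 6 indicates a seasonal period of 6.

6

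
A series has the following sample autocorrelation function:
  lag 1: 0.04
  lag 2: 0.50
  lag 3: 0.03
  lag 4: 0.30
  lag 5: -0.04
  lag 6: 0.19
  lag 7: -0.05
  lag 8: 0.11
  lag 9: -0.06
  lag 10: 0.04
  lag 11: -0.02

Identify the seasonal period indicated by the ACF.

2

The largest autocorrelation is r_2 = 0.50, with weaker echoes at lags 4 (0.30) and 6 (0.19); the remaining lags stay at or below 0.11.
The dominant spike at lag 2 indicates a seasonal period of 2.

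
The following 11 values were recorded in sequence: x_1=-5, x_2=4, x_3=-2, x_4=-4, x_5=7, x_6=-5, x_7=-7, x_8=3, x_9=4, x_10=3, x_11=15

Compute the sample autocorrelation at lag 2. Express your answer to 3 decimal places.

Mean x̄ = (-5 + 4 − 2 − 4 + 7 − 5 − 7 + 3 + 4 + 3 + 15)/11 = 1.1818
Numerator Σ_{t=1}^{9}(x_t−x̄)(x_{t+2}−x̄) = -21.0661
Denominator Σ(x_t−x̄)² = 427.6364
r_2 = -21.0661 / 427.6364 = -0.049

-0.049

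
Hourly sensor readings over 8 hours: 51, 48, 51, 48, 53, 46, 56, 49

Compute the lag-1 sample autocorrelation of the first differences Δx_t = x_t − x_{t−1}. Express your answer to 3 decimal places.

-0.825

First differences Δx: -3, 3, -3, 5, -7, 10, -7
Mean of differences = -0.2857
Numerator Σ(Δx_t−Δx̄)(Δx_{t+1}−Δx̄) = -205.7959
Denominator Σ(Δx_t−Δx̄)² = 249.4286
r_1(Δx) = -205.7959 / 249.4286 = -0.825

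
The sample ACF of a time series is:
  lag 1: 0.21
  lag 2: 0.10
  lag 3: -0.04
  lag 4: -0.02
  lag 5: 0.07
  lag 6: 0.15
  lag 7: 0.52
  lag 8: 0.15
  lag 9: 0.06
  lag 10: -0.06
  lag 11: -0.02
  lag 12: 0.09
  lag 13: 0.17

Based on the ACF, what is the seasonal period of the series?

The largest autocorrelation is r_7 = 0.52; the remaining lags stay at or below 0.21. The elevated value at lag 1 (0.21), dropping to 0.10 at lag 2, reflects decaying short-term dependence rather than seasonality.
The dominant spike at lag 7 indicates a seasonal period of 7.

7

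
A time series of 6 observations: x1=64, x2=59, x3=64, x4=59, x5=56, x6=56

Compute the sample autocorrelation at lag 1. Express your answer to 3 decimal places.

Mean x̄ = (64 + 59 + 64 + 59 + 56 + 56)/6 = 59.6667
Deviations from mean: 4.3333, -0.6667, 4.3333, -0.6667, -3.6667, -3.6667
Σ(x_t−x̄)(x_{t+1}−x̄) = (-2.8889) + (-2.8889) + (-2.8889) + (2.4444) + (13.4444) = 7.2222
Denominator Σ(x_t−x̄)² = 65.3333
r_1 = 7.2222 / 65.3333 = 0.111

0.111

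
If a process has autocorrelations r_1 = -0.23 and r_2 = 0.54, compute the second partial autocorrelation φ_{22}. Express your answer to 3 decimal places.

φ_{22} = (r_2 − r_1²) / (1 − r_1²)
r_1² = (-0.23)² = 0.0529
Numerator = 0.54 − 0.0529 = 0.4871; denominator = 1 − 0.0529 = 0.9471
φ_{22} = 0.4871 / 0.9471 = 0.514

0.514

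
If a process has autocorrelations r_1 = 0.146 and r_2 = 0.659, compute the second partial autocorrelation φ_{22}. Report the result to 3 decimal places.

0.652

φ_{22} = (r_2 − r_1²) / (1 − r_1²)
r_1² = (0.146)² = 0.021316
Numerator = 0.659 − 0.0213 = 0.6377; denominator = 1 − 0.0213 = 0.9787
φ_{22} = 0.6377 / 0.9787 = 0.652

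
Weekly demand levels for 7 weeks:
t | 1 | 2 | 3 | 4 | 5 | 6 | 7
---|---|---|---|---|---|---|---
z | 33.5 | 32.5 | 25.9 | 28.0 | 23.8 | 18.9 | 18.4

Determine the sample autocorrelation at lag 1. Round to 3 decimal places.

Mean z̄ = (33.5 + 32.5 + 25.9 + 28.0 + 23.8 + 18.9 + 18.4)/7 = 25.8571
Deviations from mean: 7.6429, 6.6429, 0.0429, 2.1429, -2.0571, -6.9571, -7.4571
Σ(z_t−z̄)(z_{t+1}−z̄) = (50.7704) + (0.2847) + (0.0918) + (-4.4082) + (14.3118) + (51.8804) = 112.9310
Denominator Σ(z_t−z̄)² = 215.3771
r_1 = 112.9310 / 215.3771 = 0.524

0.524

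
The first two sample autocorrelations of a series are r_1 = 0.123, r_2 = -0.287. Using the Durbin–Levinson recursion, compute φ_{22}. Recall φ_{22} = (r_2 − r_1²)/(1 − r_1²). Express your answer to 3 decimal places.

-0.307

φ_{22} = (r_2 − r_1²) / (1 − r_1²)
r_1² = (0.123)² = 0.015129
Numerator = -0.287 − 0.0151 = -0.3021; denominator = 1 − 0.0151 = 0.9849
φ_{22} = -0.3021 / 0.9849 = -0.307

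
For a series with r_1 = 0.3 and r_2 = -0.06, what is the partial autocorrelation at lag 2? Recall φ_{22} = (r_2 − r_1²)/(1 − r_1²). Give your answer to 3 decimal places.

-0.165

φ_{22} = (r_2 − r_1²) / (1 − r_1²)
r_1² = (0.3)² = 0.09
Numerator = -0.06 − 0.0900 = -0.1500; denominator = 1 − 0.0900 = 0.9100
φ_{22} = -0.1500 / 0.9100 = -0.165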